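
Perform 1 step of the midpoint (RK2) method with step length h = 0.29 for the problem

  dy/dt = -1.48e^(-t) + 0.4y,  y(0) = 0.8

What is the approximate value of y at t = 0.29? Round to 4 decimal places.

0.5020

Midpoint: k1 = f(t_n, y_n); k2 = f(t_n + h/2, y_n + (h/2)·k1); y_{n+1} = y_n + h·k2.
t=0.000000, y=0.800000:
  k1 = f(0.000000, 0.800000) = -1.160000
  k2 = f(0.145000, 0.631800) = -1.027513
  y ← 0.800000 + 0.29·(-1.027513) = 0.502021
y(0.29) ≈ 0.5020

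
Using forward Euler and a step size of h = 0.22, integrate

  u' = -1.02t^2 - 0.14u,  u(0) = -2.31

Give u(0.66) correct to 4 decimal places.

Euler: u_{n+1} = u_n + h·f(t_n, u_n).
t=0.000000, u=-2.310000: f=0.323400 → u ← -2.310000 + 0.22·0.323400 = -2.238852
t=0.220000, u=-2.238852: f=0.264071 → u ← -2.238852 + 0.22·0.264071 = -2.180756
t=0.440000, u=-2.180756: f=0.107834 → u ← -2.180756 + 0.22·0.107834 = -2.157033
u(0.66) ≈ -2.1570

-2.1570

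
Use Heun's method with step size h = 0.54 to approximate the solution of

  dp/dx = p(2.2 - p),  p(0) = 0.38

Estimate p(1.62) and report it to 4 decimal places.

Heun: k1 = f(x_n, p_n); k2 = f(x_n + h, p_n + h·k1); p_{n+1} = p_n + (h/2)·(k1 + k2).
x=0.000000, p=0.380000:
  k1 = f(0.000000, 0.380000) = 0.691600
  k2 = f(0.540000, 0.753464) = 1.089913
  p ← 0.380000 + (0.54/2)·(0.691600 + 1.089913) = 0.861008
x=0.540000, p=0.861008:
  k1 = f(0.540000, 0.861008) = 1.152883
  k2 = f(1.080000, 1.483565) = 1.062878
  p ← 0.861008 + (0.54/2)·(1.152883 + 1.062878) = 1.459264
x=1.080000, p=1.459264:
  k1 = f(1.080000, 1.459264) = 1.080929
  k2 = f(1.620000, 2.042966) = 0.320816
  p ← 1.459264 + (0.54/2)·(1.080929 + 0.320816) = 1.837735
p(1.62) ≈ 1.8377

1.8377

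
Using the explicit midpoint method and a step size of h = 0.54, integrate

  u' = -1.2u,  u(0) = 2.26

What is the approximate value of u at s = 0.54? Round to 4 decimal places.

1.2700

Midpoint: k1 = f(s_n, u_n); k2 = f(s_n + h/2, u_n + (h/2)·k1); u_{n+1} = u_n + h·k2.
s=0.000000, u=2.260000:
  k1 = f(0.000000, 2.260000) = -2.712000
  k2 = f(0.270000, 1.527760) = -1.833312
  u ← 2.260000 + 0.54·(-1.833312) = 1.270012
u(0.54) ≈ 1.2700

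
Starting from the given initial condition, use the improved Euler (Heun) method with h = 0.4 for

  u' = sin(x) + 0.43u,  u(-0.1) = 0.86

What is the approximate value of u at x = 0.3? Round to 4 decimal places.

1.0563

Heun: k1 = f(x_n, u_n); k2 = f(x_n + h, u_n + h·k1); u_{n+1} = u_n + (h/2)·(k1 + k2).
x=-0.100000, u=0.860000:
  k1 = f(-0.100000, 0.860000) = 0.269967
  k2 = f(0.300000, 0.967987) = 0.711754
  u ← 0.860000 + (0.4/2)·(0.269967 + 0.711754) = 1.056344
u(0.3) ≈ 1.0563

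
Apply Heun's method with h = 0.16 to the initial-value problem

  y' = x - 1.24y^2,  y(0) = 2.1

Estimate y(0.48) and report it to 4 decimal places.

Heun: k1 = f(x_n, y_n); k2 = f(x_n + h, y_n + h·k1); y_{n+1} = y_n + (h/2)·(k1 + k2).
x=0.000000, y=2.100000:
  k1 = f(0.000000, 2.100000) = -5.468400
  k2 = f(0.160000, 1.225056) = -1.700945
  y ← 2.100000 + (0.16/2)·(-5.468400 + (-1.700945)) = 1.526452
x=0.160000, y=1.526452:
  k1 = f(0.160000, 1.526452) = -2.729271
  k2 = f(0.320000, 1.089769) = -1.152620
  y ← 1.526452 + (0.16/2)·(-2.729271 + (-1.152620)) = 1.215901
x=0.320000, y=1.215901:
  k1 = f(0.320000, 1.215901) = -1.513235
  k2 = f(0.480000, 0.973783) = -0.695835
  y ← 1.215901 + (0.16/2)·(-1.513235 + (-0.695835)) = 1.039175
y(0.48) ≈ 1.0392

1.0392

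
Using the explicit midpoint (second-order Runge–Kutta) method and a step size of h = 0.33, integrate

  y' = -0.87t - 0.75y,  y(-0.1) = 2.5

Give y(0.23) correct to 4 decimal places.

Midpoint: k1 = f(t_n, y_n); k2 = f(t_n + h/2, y_n + (h/2)·k1); y_{n+1} = y_n + h·k2.
t=-0.100000, y=2.500000:
  k1 = f(-0.100000, 2.500000) = -1.788000
  k2 = f(0.065000, 2.204980) = -1.710285
  y ← 2.500000 + 0.33·(-1.710285) = 1.935606
y(0.23) ≈ 1.9356

1.9356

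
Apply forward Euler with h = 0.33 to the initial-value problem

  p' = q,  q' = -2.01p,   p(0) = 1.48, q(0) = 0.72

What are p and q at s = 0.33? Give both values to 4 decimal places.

1.7176, -0.2617

Euler on (p,q): p_{n+1} = p_n + h·p', q_{n+1} = q_n + h·q'.
0.000000: (1.480000, 0.720000); f=(0.720000, -2.974800) → (1.717600, -0.261684)
(p(0.33), q(0.33)) ≈ (1.7176, -0.2617)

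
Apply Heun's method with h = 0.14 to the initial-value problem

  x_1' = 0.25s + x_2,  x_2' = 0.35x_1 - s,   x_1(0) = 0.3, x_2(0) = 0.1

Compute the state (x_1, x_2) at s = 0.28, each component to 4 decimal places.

Heun on (x_1,x_2): k1 = f(s_n, state_n); k2 = f(s_n + h, state_n + h·k1); state_{n+1} = state_n + (h/2)·(k1 + k2).
0.000000: (0.300000, 0.100000)
  k1 = (0.100000, 0.105000)
  predictor → (0.314000, 0.114700)
  k2 = (0.149700, -0.030100)
  → (0.317479, 0.105243)
0.140000: (0.317479, 0.105243)
  k1 = (0.140243, -0.028882)
  predictor → (0.337113, 0.101199)
  k2 = (0.171199, -0.162010)
  → (0.339280, 0.091881)
(x_1(0.28), x_2(0.28)) ≈ (0.3393, 0.0919)

0.3393, 0.0919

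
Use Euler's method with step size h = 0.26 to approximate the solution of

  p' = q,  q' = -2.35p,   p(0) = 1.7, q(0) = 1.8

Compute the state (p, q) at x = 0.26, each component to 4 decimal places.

2.1680, 0.7613

Euler on (p,q): p_{n+1} = p_n + h·p', q_{n+1} = q_n + h·q'.
0.000000: (1.700000, 1.800000); f=(1.800000, -3.995000) → (2.168000, 0.761300)
(p(0.26), q(0.26)) ≈ (2.1680, 0.7613)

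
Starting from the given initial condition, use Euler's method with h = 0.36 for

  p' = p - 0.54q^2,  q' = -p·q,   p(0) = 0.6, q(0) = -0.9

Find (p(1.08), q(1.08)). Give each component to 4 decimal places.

1.0301, -0.3835

Euler on (p,q): p_{n+1} = p_n + h·p', q_{n+1} = q_n + h·q'.
0.000000: (0.600000, -0.900000); f=(0.162600, 0.540000) → (0.658536, -0.705600)
0.360000: (0.658536, -0.705600); f=(0.389685, 0.464663) → (0.798823, -0.538321)
0.720000: (0.798823, -0.538321); f=(0.642336, 0.430023) → (1.030064, -0.383513)
(p(1.08), q(1.08)) ≈ (1.0301, -0.3835)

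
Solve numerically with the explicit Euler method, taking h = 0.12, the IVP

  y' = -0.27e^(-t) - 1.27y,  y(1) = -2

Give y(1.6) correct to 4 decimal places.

Euler: y_{n+1} = y_n + h·f(t_n, y_n).
t=1.000000, y=-2.000000: f=2.440673 → y ← -2.000000 + 0.12·2.440673 = -1.707119
t=1.120000, y=-1.707119: f=2.079946 → y ← -1.707119 + 0.12·2.079946 = -1.457526
t=1.240000, y=-1.457526: f=1.772924 → y ← -1.457526 + 0.12·1.772924 = -1.244775
t=1.360000, y=-1.244775: f=1.511566 → y ← -1.244775 + 0.12·1.511566 = -1.063387
t=1.480000, y=-1.063387: f=1.289039 → y ← -1.063387 + 0.12·1.289039 = -0.908702
y(1.6) ≈ -0.9087

-0.9087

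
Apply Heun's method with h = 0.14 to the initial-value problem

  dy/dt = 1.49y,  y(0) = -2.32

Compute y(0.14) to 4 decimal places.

Heun: k1 = f(t_n, y_n); k2 = f(t_n + h, y_n + h·k1); y_{n+1} = y_n + (h/2)·(k1 + k2).
t=0.000000, y=-2.320000:
  k1 = f(0.000000, -2.320000) = -3.456800
  k2 = f(0.140000, -2.803952) = -4.177888
  y ← -2.320000 + (0.14/2)·(-3.456800 + (-4.177888)) = -2.854428
y(0.14) ≈ -2.8544

-2.8544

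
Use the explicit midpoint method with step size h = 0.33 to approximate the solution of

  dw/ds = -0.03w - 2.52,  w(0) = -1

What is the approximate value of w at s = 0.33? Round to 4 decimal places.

Midpoint: k1 = f(s_n, w_n); k2 = f(s_n + h/2, w_n + (h/2)·k1); w_{n+1} = w_n + h·k2.
s=0.000000, w=-1.000000:
  k1 = f(0.000000, -1.000000) = -2.490000
  k2 = f(0.165000, -1.410850) = -2.477675
  w ← -1.000000 + 0.33·(-2.477675) = -1.817633
w(0.33) ≈ -1.8176

-1.8176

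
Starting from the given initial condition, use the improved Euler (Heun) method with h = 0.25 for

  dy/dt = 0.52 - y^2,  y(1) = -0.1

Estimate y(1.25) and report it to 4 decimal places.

0.0287

Heun: k1 = f(t_n, y_n); k2 = f(t_n + h, y_n + h·k1); y_{n+1} = y_n + (h/2)·(k1 + k2).
t=1.000000, y=-0.100000:
  k1 = f(1.000000, -0.100000) = 0.510000
  k2 = f(1.250000, 0.027500) = 0.519244
  y ← -0.100000 + (0.25/2)·(0.510000 + 0.519244) = 0.028655
y(1.25) ≈ 0.0287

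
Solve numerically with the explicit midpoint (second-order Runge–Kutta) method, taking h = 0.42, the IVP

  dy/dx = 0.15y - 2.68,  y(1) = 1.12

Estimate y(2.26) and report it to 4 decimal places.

-2.3616

Midpoint: k1 = f(x_n, y_n); k2 = f(x_n + h/2, y_n + (h/2)·k1); y_{n+1} = y_n + h·k2.
x=1.000000, y=1.120000:
  k1 = f(1.000000, 1.120000) = -2.512000
  k2 = f(1.210000, 0.592480) = -2.591128
  y ← 1.120000 + 0.42·(-2.591128) = 0.031726
x=1.420000, y=0.031726:
  k1 = f(1.420000, 0.031726) = -2.675241
  k2 = f(1.630000, -0.530074) = -2.759511
  y ← 0.031726 + 0.42·(-2.759511) = -1.127268
x=1.840000, y=-1.127268:
  k1 = f(1.840000, -1.127268) = -2.849090
  k2 = f(2.050000, -1.725577) = -2.938837
  y ← -1.127268 + 0.42·(-2.938837) = -2.361580
y(2.26) ≈ -2.3616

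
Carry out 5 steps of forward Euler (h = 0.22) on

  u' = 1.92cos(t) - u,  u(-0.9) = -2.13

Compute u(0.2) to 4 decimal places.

Euler: u_{n+1} = u_n + h·f(t_n, u_n).
t=-0.900000, u=-2.130000: f=3.323491 → u ← -2.130000 + 0.22·3.323491 = -1.398832
t=-0.680000, u=-1.398832: f=2.891772 → u ← -1.398832 + 0.22·2.891772 = -0.762642
t=-0.460000, u=-0.762642: f=2.483063 → u ← -0.762642 + 0.22·2.483063 = -0.216368
t=-0.240000, u=-0.216368: f=2.081337 → u ← -0.216368 + 0.22·2.081337 = 0.241526
t=-0.020000, u=0.241526: f=1.678090 → u ← 0.241526 + 0.22·1.678090 = 0.610706
u(0.2) ≈ 0.6107

0.6107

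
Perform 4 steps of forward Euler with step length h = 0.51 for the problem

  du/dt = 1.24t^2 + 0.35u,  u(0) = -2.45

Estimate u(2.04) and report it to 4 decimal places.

-2.2417

Euler: u_{n+1} = u_n + h·f(t_n, u_n).
t=0.000000, u=-2.450000: f=-0.857500 → u ← -2.450000 + 0.51·(-0.857500) = -2.887325
t=0.510000, u=-2.887325: f=-0.688040 → u ← -2.887325 + 0.51·(-0.688040) = -3.238225
t=1.020000, u=-3.238225: f=0.156717 → u ← -3.238225 + 0.51·0.156717 = -3.158300
t=1.530000, u=-3.158300: f=1.797311 → u ← -3.158300 + 0.51·1.797311 = -2.241671
u(2.04) ≈ -2.2417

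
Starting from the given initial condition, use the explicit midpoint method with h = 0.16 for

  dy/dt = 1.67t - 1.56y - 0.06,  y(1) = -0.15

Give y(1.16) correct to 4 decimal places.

Midpoint: k1 = f(t_n, y_n); k2 = f(t_n + h/2, y_n + (h/2)·k1); y_{n+1} = y_n + h·k2.
t=1.000000, y=-0.150000:
  k1 = f(1.000000, -0.150000) = 1.844000
  k2 = f(1.080000, -0.002480) = 1.747469
  y ← -0.150000 + 0.16·1.747469 = 0.129595
y(1.16) ≈ 0.1296

0.1296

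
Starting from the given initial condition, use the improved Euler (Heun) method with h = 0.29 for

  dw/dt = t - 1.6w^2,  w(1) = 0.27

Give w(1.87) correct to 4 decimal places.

0.9048

Heun: k1 = f(t_n, w_n); k2 = f(t_n + h, w_n + h·k1); w_{n+1} = w_n + (h/2)·(k1 + k2).
t=1.000000, w=0.270000:
  k1 = f(1.000000, 0.270000) = 0.883360
  k2 = f(1.290000, 0.526174) = 0.847025
  w ← 0.270000 + (0.29/2)·(0.883360 + 0.847025) = 0.520906
t=1.290000, w=0.520906:
  k1 = f(1.290000, 0.520906) = 0.855851
  k2 = f(1.580000, 0.769103) = 0.633570
  w ← 0.520906 + (0.29/2)·(0.855851 + 0.633570) = 0.736872
t=1.580000, w=0.736872:
  k1 = f(1.580000, 0.736872) = 0.711232
  k2 = f(1.870000, 0.943129) = 0.446812
  w ← 0.736872 + (0.29/2)·(0.711232 + 0.446812) = 0.904788
w(1.87) ≈ 0.9048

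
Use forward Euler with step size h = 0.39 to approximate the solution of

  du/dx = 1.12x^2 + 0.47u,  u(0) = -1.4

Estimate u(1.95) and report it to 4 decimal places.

Euler: u_{n+1} = u_n + h·f(x_n, u_n).
x=0.000000, u=-1.400000: f=-0.658000 → u ← -1.400000 + 0.39·(-0.658000) = -1.656620
x=0.390000, u=-1.656620: f=-0.608259 → u ← -1.656620 + 0.39·(-0.608259) = -1.893841
x=0.780000, u=-1.893841: f=-0.208697 → u ← -1.893841 + 0.39·(-0.208697) = -1.975233
x=1.170000, u=-1.975233: f=0.604808 → u ← -1.975233 + 0.39·0.604808 = -1.739358
x=1.560000, u=-1.739358: f=1.908134 → u ← -1.739358 + 0.39·1.908134 = -0.995186
u(1.95) ≈ -0.9952

-0.9952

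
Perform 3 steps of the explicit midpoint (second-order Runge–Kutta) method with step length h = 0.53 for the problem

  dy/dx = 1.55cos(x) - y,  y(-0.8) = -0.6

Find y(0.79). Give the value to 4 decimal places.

Midpoint: k1 = f(x_n, y_n); k2 = f(x_n + h/2, y_n + (h/2)·k1); y_{n+1} = y_n + h·k2.
x=-0.800000, y=-0.600000:
  k1 = f(-0.800000, -0.600000) = 1.679895
  k2 = f(-0.535000, -0.154828) = 1.488244
  y ← -0.600000 + 0.53·1.488244 = 0.188769
x=-0.270000, y=0.188769:
  k1 = f(-0.270000, 0.188769) = 1.305076
  k2 = f(-0.005000, 0.534614) = 1.015366
  y ← 0.188769 + 0.53·1.015366 = 0.726913
x=0.260000, y=0.726913:
  k1 = f(0.260000, 0.726913) = 0.770991
  k2 = f(0.525000, 0.931226) = 0.410026
  y ← 0.726913 + 0.53·0.410026 = 0.944227
y(0.79) ≈ 0.9442

0.9442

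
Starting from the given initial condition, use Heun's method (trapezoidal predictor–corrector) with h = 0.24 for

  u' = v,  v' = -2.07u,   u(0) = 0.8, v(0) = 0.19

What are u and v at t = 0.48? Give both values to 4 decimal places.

Heun on (u,v): k1 = f(t_n, state_n); k2 = f(t_n + h, state_n + h·k1); state_{n+1} = state_n + (h/2)·(k1 + k2).
0.000000: (0.800000, 0.190000)
  k1 = (0.190000, -1.656000)
  predictor → (0.845600, -0.207440)
  k2 = (-0.207440, -1.750392)
  → (0.797907, -0.218767)
0.240000: (0.797907, -0.218767)
  k1 = (-0.218767, -1.651668)
  predictor → (0.745403, -0.615167)
  k2 = (-0.615167, -1.542984)
  → (0.697835, -0.602125)
(u(0.48), v(0.48)) ≈ (0.6978, -0.6021)

0.6978, -0.6021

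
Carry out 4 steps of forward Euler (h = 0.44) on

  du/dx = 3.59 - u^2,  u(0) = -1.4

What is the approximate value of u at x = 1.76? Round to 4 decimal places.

1.7718

Euler: u_{n+1} = u_n + h·f(x_n, u_n).
x=0.000000, u=-1.400000: f=1.630000 → u ← -1.400000 + 0.44·1.630000 = -0.682800
x=0.440000, u=-0.682800: f=3.123784 → u ← -0.682800 + 0.44·3.123784 = 0.691665
x=0.880000, u=0.691665: f=3.111599 → u ← 0.691665 + 0.44·3.111599 = 2.060769
x=1.320000, u=2.060769: f=-0.656768 → u ← 2.060769 + 0.44·(-0.656768) = 1.771791
u(1.76) ≈ 1.7718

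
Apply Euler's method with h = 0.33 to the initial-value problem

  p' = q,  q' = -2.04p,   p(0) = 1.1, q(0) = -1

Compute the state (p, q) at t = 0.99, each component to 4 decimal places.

Euler on (p,q): p_{n+1} = p_n + h·p', q_{n+1} = q_n + h·q'.
0.000000: (1.100000, -1.000000); f=(-1.000000, -2.244000) → (0.770000, -1.740520)
0.330000: (0.770000, -1.740520); f=(-1.740520, -1.570800) → (0.195628, -2.258884)
0.660000: (0.195628, -2.258884); f=(-2.258884, -0.399082) → (-0.549803, -2.390581)
(p(0.99), q(0.99)) ≈ (-0.5498, -2.3906)

-0.5498, -2.3906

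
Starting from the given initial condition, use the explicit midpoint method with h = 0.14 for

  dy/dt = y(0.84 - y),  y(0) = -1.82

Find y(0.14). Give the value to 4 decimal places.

-2.7264

Midpoint: k1 = f(t_n, y_n); k2 = f(t_n + h/2, y_n + (h/2)·k1); y_{n+1} = y_n + h·k2.
t=0.000000, y=-1.820000:
  k1 = f(0.000000, -1.820000) = -4.841200
  k2 = f(0.070000, -2.158884) = -6.474243
  y ← -1.820000 + 0.14·(-6.474243) = -2.726394
y(0.14) ≈ -2.7264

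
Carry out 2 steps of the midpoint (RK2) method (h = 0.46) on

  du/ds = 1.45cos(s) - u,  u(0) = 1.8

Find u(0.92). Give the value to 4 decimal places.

Midpoint: k1 = f(s_n, u_n); k2 = f(s_n + h/2, u_n + (h/2)·k1); u_{n+1} = u_n + h·k2.
s=0.000000, u=1.800000:
  k1 = f(0.000000, 1.800000) = -0.350000
  k2 = f(0.230000, 1.719500) = -0.307684
  u ← 1.800000 + 0.46·(-0.307684) = 1.658465
s=0.460000, u=1.658465:
  k1 = f(0.460000, 1.658465) = -0.359189
  k2 = f(0.690000, 1.575852) = -0.457545
  u ← 1.658465 + 0.46·(-0.457545) = 1.447995
u(0.92) ≈ 1.4480

1.4480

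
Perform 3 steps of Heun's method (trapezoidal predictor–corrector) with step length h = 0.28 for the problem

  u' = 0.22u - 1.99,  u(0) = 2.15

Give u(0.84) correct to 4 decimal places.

Heun: k1 = f(x_n, u_n); k2 = f(x_n + h, u_n + h·k1); u_{n+1} = u_n + (h/2)·(k1 + k2).
x=0.000000, u=2.150000:
  k1 = f(0.000000, 2.150000) = -1.517000
  k2 = f(0.280000, 1.725240) = -1.610447
  u ← 2.150000 + (0.28/2)·(-1.517000 + (-1.610447)) = 1.712157
x=0.280000, u=1.712157:
  k1 = f(0.280000, 1.712157) = -1.613325
  k2 = f(0.560000, 1.260426) = -1.712706
  u ← 1.712157 + (0.28/2)·(-1.613325 + (-1.712706)) = 1.246513
x=0.560000, u=1.246513:
  k1 = f(0.560000, 1.246513) = -1.715767
  k2 = f(0.840000, 0.766098) = -1.821458
  u ← 1.246513 + (0.28/2)·(-1.715767 + (-1.821458)) = 0.751301
u(0.84) ≈ 0.7513

0.7513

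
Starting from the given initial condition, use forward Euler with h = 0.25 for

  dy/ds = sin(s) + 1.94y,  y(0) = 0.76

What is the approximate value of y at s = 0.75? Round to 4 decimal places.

Euler: y_{n+1} = y_n + h·f(s_n, y_n).
s=0.000000, y=0.760000: f=1.474400 → y ← 0.760000 + 0.25·1.474400 = 1.128600
s=0.250000, y=1.128600: f=2.436888 → y ← 1.128600 + 0.25·2.436888 = 1.737822
s=0.500000, y=1.737822: f=3.850800 → y ← 1.737822 + 0.25·3.850800 = 2.700522
y(0.75) ≈ 2.7005

2.7005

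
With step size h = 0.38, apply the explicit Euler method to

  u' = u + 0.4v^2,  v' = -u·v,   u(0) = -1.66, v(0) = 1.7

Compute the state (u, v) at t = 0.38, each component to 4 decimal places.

-1.8515, 2.7724

Euler on (u,v): u_{n+1} = u_n + h·u', v_{n+1} = v_n + h·v'.
0.000000: (-1.660000, 1.700000); f=(-0.504000, 2.822000) → (-1.851520, 2.772360)
(u(0.38), v(0.38)) ≈ (-1.8515, 2.7724)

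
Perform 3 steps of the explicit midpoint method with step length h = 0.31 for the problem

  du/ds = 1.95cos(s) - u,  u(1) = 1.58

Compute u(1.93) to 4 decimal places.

0.6519

Midpoint: k1 = f(s_n, u_n); k2 = f(s_n + h/2, u_n + (h/2)·k1); u_{n+1} = u_n + h·k2.
s=1.000000, u=1.580000:
  k1 = f(1.000000, 1.580000) = -0.526411
  k2 = f(1.155000, 1.498406) = -0.710765
  u ← 1.580000 + 0.31·(-0.710765) = 1.359663
s=1.310000, u=1.359663:
  k1 = f(1.310000, 1.359663) = -0.856855
  k2 = f(1.465000, 1.226850) = -1.020932
  u ← 1.359663 + 0.31·(-1.020932) = 1.043174
s=1.620000, u=1.043174:
  k1 = f(1.620000, 1.043174) = -1.139082
  k2 = f(1.775000, 0.866616) = -1.262052
  u ← 1.043174 + 0.31·(-1.262052) = 0.651938
u(1.93) ≈ 0.6519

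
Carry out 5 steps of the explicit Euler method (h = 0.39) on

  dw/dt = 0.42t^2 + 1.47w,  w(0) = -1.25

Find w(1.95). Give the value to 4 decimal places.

-10.9544

Euler: w_{n+1} = w_n + h·f(t_n, w_n).
t=0.000000, w=-1.250000: f=-1.837500 → w ← -1.250000 + 0.39·(-1.837500) = -1.966625
t=0.390000, w=-1.966625: f=-2.827057 → w ← -1.966625 + 0.39·(-2.827057) = -3.069177
t=0.780000, w=-3.069177: f=-4.256162 → w ← -3.069177 + 0.39·(-4.256162) = -4.729080
t=1.170000, w=-4.729080: f=-6.376810 → w ← -4.729080 + 0.39·(-6.376810) = -7.216036
t=1.560000, w=-7.216036: f=-9.585462 → w ← -7.216036 + 0.39·(-9.585462) = -10.954367
w(1.95) ≈ -10.9544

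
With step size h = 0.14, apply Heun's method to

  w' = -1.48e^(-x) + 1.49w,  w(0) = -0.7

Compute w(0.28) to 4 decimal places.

Heun: k1 = f(x_n, w_n); k2 = f(x_n + h, w_n + h·k1); w_{n+1} = w_n + (h/2)·(k1 + k2).
x=0.000000, w=-0.700000:
  k1 = f(0.000000, -0.700000) = -2.523000
  k2 = f(0.140000, -1.053220) = -2.855948
  w ← -0.700000 + (0.14/2)·(-2.523000 + (-2.855948)) = -1.076526
x=0.140000, w=-1.076526:
  k1 = f(0.140000, -1.076526) = -2.890674
  k2 = f(0.280000, -1.481221) = -3.325579
  w ← -1.076526 + (0.14/2)·(-2.890674 + (-3.325579)) = -1.511664
w(0.28) ≈ -1.5117

-1.5117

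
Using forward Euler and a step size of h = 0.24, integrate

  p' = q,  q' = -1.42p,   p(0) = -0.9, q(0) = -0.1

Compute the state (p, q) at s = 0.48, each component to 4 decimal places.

-0.8744, 0.5216

Euler on (p,q): p_{n+1} = p_n + h·p', q_{n+1} = q_n + h·q'.
0.000000: (-0.900000, -0.100000); f=(-0.100000, 1.278000) → (-0.924000, 0.206720)
0.240000: (-0.924000, 0.206720); f=(0.206720, 1.312080) → (-0.874387, 0.521619)
(p(0.48), q(0.48)) ≈ (-0.8744, 0.5216)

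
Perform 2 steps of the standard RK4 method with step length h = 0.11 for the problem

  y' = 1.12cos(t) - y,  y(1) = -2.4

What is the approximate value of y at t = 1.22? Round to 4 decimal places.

RK4: k1 = f(t_n, y_n); k2 = f(t_n + h/2, y_n + (h/2)·k1); k3 = f(t_n + h/2, y_n + (h/2)·k2); k4 = f(t_n + h, y_n + h·k3); y_{n+1} = y_n + (h/6)·(k1 + 2k2 + 2k3 + k4).
t=1.000000, y=-2.400000:
  k1 = f(1.000000, -2.400000) = 3.005139
  k2 = f(1.055000, -2.234717) = 2.787132
  k3 = f(1.055000, -2.246708) = 2.799123
  k4 = f(1.110000, -2.092096) = 2.590117
  y ← -2.400000 + (0.11/6)·(k1 + 2k2 + 2k3 + k4) = -2.092591
t=1.110000, y=-2.092591:
  k1 = f(1.110000, -2.092591) = 2.590612
  k2 = f(1.165000, -1.950107) = 2.392228
  k3 = f(1.165000, -1.961018) = 2.403139
  k4 = f(1.220000, -1.828246) = 2.213129
  y ← -2.092591 + (0.11/6)·(k1 + 2k2 + 2k3 + k4) = -1.828692
y(1.22) ≈ -1.8287

-1.8287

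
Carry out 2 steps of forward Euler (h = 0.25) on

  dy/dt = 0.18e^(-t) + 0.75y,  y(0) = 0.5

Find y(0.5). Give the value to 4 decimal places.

0.7936

Euler: y_{n+1} = y_n + h·f(t_n, y_n).
t=0.000000, y=0.500000: f=0.555000 → y ← 0.500000 + 0.25·0.555000 = 0.638750
t=0.250000, y=0.638750: f=0.619247 → y ← 0.638750 + 0.25·0.619247 = 0.793562
y(0.5) ≈ 0.7936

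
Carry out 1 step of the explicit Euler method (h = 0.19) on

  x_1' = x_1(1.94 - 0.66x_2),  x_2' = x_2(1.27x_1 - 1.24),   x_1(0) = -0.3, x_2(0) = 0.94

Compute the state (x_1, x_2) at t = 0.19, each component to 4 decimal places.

-0.3752, 0.6505

Euler on (x_1,x_2): x_1_{n+1} = x_1_n + h·x_1', x_2_{n+1} = x_2_n + h·x_2'.
0.000000: (-0.300000, 0.940000); f=(-0.395880, -1.523740) → (-0.375217, 0.650489)
(x_1(0.19), x_2(0.19)) ≈ (-0.3752, 0.6505)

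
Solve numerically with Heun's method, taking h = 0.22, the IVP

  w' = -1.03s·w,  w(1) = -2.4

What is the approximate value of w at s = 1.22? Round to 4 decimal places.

-1.8715

Heun: k1 = f(s_n, w_n); k2 = f(s_n + h, w_n + h·k1); w_{n+1} = w_n + (h/2)·(k1 + k2).
s=1.000000, w=-2.400000:
  k1 = f(1.000000, -2.400000) = 2.472000
  k2 = f(1.220000, -1.856160) = 2.332451
  w ← -2.400000 + (0.22/2)·(2.472000 + 2.332451) = -1.871510
w(1.22) ≈ -1.8715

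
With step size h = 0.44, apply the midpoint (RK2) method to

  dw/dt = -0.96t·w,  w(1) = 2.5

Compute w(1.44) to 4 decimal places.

1.4838

Midpoint: k1 = f(t_n, w_n); k2 = f(t_n + h/2, w_n + (h/2)·k1); w_{n+1} = w_n + h·k2.
t=1.000000, w=2.500000:
  k1 = f(1.000000, 2.500000) = -2.400000
  k2 = f(1.220000, 1.972000) = -2.309606
  w ← 2.500000 + 0.44·(-2.309606) = 1.483773
w(1.44) ≈ 1.4838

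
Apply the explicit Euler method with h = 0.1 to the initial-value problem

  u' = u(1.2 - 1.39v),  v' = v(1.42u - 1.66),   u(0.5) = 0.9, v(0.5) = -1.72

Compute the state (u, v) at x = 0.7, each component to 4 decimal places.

1.6512, -1.6670

Euler on (u,v): u_{n+1} = u_n + h·u', v_{n+1} = v_n + h·v'.
0.500000: (0.900000, -1.720000); f=(3.231720, 0.657040) → (1.223172, -1.654296)
0.600000: (1.223172, -1.654296); f=(4.280455, -0.127222) → (1.651218, -1.667018)
(u(0.7), v(0.7)) ≈ (1.6512, -1.6670)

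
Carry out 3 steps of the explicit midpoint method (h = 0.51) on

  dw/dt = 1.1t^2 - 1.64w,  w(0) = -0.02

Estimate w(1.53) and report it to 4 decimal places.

0.8120

Midpoint: k1 = f(t_n, w_n); k2 = f(t_n + h/2, w_n + (h/2)·k1); w_{n+1} = w_n + h·k2.
t=0.000000, w=-0.020000:
  k1 = f(0.000000, -0.020000) = 0.032800
  k2 = f(0.255000, -0.011636) = 0.090611
  w ← -0.020000 + 0.51·0.090611 = 0.026211
t=0.510000, w=0.026211:
  k1 = f(0.510000, 0.026211) = 0.243123
  k2 = f(0.765000, 0.088208) = 0.499087
  w ← 0.026211 + 0.51·0.499087 = 0.280746
t=1.020000, w=0.280746:
  k1 = f(1.020000, 0.280746) = 0.684017
  k2 = f(1.275000, 0.455170) = 1.041709
  w ← 0.280746 + 0.51·1.041709 = 0.812017
w(1.53) ≈ 0.8120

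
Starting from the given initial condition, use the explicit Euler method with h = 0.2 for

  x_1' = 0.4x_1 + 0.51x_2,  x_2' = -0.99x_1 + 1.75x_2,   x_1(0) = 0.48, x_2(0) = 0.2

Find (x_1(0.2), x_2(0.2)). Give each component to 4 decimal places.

Euler on (x_1,x_2): x_1_{n+1} = x_1_n + h·x_1', x_2_{n+1} = x_2_n + h·x_2'.
0.000000: (0.480000, 0.200000); f=(0.294000, -0.125200) → (0.538800, 0.174960)
(x_1(0.2), x_2(0.2)) ≈ (0.5388, 0.1750)

0.5388, 0.1750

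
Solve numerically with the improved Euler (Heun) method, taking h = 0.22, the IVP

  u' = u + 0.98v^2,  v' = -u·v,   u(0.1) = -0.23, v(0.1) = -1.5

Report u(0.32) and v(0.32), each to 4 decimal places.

0.2775, -1.5025

Heun on (u,v): k1 = f(t_n, state_n); k2 = f(t_n + h, state_n + h·k1); state_{n+1} = state_n + (h/2)·(k1 + k2).
0.100000: (-0.230000, -1.500000)
  k1 = (1.975000, -0.345000)
  predictor → (0.204500, -1.575900)
  k2 = (2.638292, 0.322272)
  → (0.277462, -1.502500)
(u(0.32), v(0.32)) ≈ (0.2775, -1.5025)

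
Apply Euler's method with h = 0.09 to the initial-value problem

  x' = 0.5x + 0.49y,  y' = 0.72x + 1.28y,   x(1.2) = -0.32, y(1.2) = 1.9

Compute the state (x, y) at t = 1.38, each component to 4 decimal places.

-0.1694, 2.3236

Euler on (x,y): x_{n+1} = x_n + h·x', y_{n+1} = y_n + h·y'.
1.200000: (-0.320000, 1.900000); f=(0.771000, 2.201600) → (-0.250610, 2.098144)
1.290000: (-0.250610, 2.098144); f=(0.902786, 2.505185) → (-0.169359, 2.323611)
(x(1.38), y(1.38)) ≈ (-0.1694, 2.3236)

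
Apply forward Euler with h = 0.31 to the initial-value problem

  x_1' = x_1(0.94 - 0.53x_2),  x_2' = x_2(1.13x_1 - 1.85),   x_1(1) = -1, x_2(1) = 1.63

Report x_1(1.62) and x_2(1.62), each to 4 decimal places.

Euler on (x_1,x_2): x_1_{n+1} = x_1_n + h·x_1', x_2_{n+1} = x_2_n + h·x_2'.
1.000000: (-1.000000, 1.630000); f=(-0.076100, -4.857400) → (-1.023591, 0.124206)
1.310000: (-1.023591, 0.124206); f=(-0.894793, -0.373445) → (-1.300977, 0.008438)
(x_1(1.62), x_2(1.62)) ≈ (-1.3010, 0.0084)

-1.3010, 0.0084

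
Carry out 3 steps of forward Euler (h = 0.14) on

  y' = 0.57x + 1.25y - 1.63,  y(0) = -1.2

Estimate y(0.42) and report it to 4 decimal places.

Euler: y_{n+1} = y_n + h·f(x_n, y_n).
x=0.000000, y=-1.200000: f=-3.130000 → y ← -1.200000 + 0.14·(-3.130000) = -1.638200
x=0.140000, y=-1.638200: f=-3.597950 → y ← -1.638200 + 0.14·(-3.597950) = -2.141913
x=0.280000, y=-2.141913: f=-4.147791 → y ← -2.141913 + 0.14·(-4.147791) = -2.722604
y(0.42) ≈ -2.7226

-2.7226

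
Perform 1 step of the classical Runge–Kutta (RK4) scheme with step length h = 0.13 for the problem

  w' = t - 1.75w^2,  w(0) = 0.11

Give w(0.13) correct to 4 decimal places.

RK4: k1 = f(t_n, w_n); k2 = f(t_n + h/2, w_n + (h/2)·k1); k3 = f(t_n + h/2, w_n + (h/2)·k2); k4 = f(t_n + h, w_n + h·k3); w_{n+1} = w_n + (h/6)·(k1 + 2k2 + 2k3 + k4).
t=0.000000, w=0.110000:
  k1 = f(0.000000, 0.110000) = -0.021175
  k2 = f(0.065000, 0.108624) = 0.044352
  k3 = f(0.065000, 0.112883) = 0.042701
  k4 = f(0.130000, 0.115551) = 0.106634
  w ← 0.110000 + (0.13/6)·(k1 + 2k2 + 2k3 + k4) = 0.115624
w(0.13) ≈ 0.1156

0.1156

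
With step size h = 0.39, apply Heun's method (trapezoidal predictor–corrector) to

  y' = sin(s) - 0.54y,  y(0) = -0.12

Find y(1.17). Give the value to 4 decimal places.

0.4313

Heun: k1 = f(s_n, y_n); k2 = f(s_n + h, y_n + h·k1); y_{n+1} = y_n + (h/2)·(k1 + k2).
s=0.000000, y=-0.120000:
  k1 = f(0.000000, -0.120000) = 0.064800
  k2 = f(0.390000, -0.094728) = 0.431342
  y ← -0.120000 + (0.39/2)·(0.064800 + 0.431342) = -0.023252
s=0.390000, y=-0.023252:
  k1 = f(0.390000, -0.023252) = 0.392745
  k2 = f(0.780000, 0.129918) = 0.633124
  y ← -0.023252 + (0.39/2)·(0.392745 + 0.633124) = 0.176792
s=0.780000, y=0.176792:
  k1 = f(0.780000, 0.176792) = 0.607812
  k2 = f(1.170000, 0.413839) = 0.697278
  y ← 0.176792 + (0.39/2)·(0.607812 + 0.697278) = 0.431284
y(1.17) ≈ 0.4313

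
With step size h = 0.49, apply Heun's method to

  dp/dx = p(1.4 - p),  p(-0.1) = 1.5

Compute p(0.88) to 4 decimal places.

Heun: k1 = f(x_n, p_n); k2 = f(x_n + h, p_n + h·k1); p_{n+1} = p_n + (h/2)·(k1 + k2).
x=-0.100000, p=1.500000:
  k1 = f(-0.100000, 1.500000) = -0.150000
  k2 = f(0.390000, 1.426500) = -0.037802
  p ← 1.500000 + (0.49/2)·(-0.150000 + (-0.037802)) = 1.453988
x=0.390000, p=1.453988:
  k1 = f(0.390000, 1.453988) = -0.078499
  k2 = f(0.880000, 1.415524) = -0.021975
  p ← 1.453988 + (0.49/2)·(-0.078499 + (-0.021975)) = 1.429372
p(0.88) ≈ 1.4294

1.4294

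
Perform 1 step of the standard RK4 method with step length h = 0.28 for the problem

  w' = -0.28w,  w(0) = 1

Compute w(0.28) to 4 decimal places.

RK4: k1 = f(t_n, w_n); k2 = f(t_n + h/2, w_n + (h/2)·k1); k3 = f(t_n + h/2, w_n + (h/2)·k2); k4 = f(t_n + h, w_n + h·k3); w_{n+1} = w_n + (h/6)·(k1 + 2k2 + 2k3 + k4).
t=0.000000, w=1.000000:
  k1 = f(0.000000, 1.000000) = -0.280000
  k2 = f(0.140000, 0.960800) = -0.269024
  k3 = f(0.140000, 0.962337) = -0.269454
  k4 = f(0.280000, 0.924553) = -0.258875
  w ← 1.000000 + (0.28/6)·(k1 + 2k2 + 2k3 + k4) = 0.924595
w(0.28) ≈ 0.9246

0.9246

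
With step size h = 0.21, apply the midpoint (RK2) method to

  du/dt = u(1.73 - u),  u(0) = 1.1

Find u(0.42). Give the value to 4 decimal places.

Midpoint: k1 = f(t_n, u_n); k2 = f(t_n + h/2, u_n + (h/2)·k1); u_{n+1} = u_n + h·k2.
t=0.000000, u=1.100000:
  k1 = f(0.000000, 1.100000) = 0.693000
  k2 = f(0.105000, 1.172765) = 0.653506
  u ← 1.100000 + 0.21·0.653506 = 1.237236
t=0.210000, u=1.237236:
  k1 = f(0.210000, 1.237236) = 0.609665
  k2 = f(0.315000, 1.301251) = 0.557910
  u ← 1.237236 + 0.21·0.557910 = 1.354397
u(0.42) ≈ 1.3544

1.3544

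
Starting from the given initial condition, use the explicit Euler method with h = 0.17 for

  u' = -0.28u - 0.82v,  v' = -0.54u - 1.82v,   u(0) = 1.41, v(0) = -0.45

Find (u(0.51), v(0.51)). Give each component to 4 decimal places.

Euler on (u,v): u_{n+1} = u_n + h·u', v_{n+1} = v_n + h·v'.
0.000000: (1.410000, -0.450000); f=(-0.025800, 0.057600) → (1.405614, -0.440208)
0.170000: (1.405614, -0.440208); f=(-0.032601, 0.042147) → (1.400072, -0.433043)
0.340000: (1.400072, -0.433043); f=(-0.036925, 0.032100) → (1.393795, -0.427586)
(u(0.51), v(0.51)) ≈ (1.3938, -0.4276)

1.3938, -0.4276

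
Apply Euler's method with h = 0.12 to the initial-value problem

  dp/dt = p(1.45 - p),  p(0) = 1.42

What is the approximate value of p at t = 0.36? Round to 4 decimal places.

1.4329

Euler: p_{n+1} = p_n + h·f(t_n, p_n).
t=0.000000, p=1.420000: f=0.042600 → p ← 1.420000 + 0.12·0.042600 = 1.425112
t=0.120000, p=1.425112: f=0.035468 → p ← 1.425112 + 0.12·0.035468 = 1.429368
t=0.240000, p=1.429368: f=0.029490 → p ← 1.429368 + 0.12·0.029490 = 1.432907
p(0.36) ≈ 1.4329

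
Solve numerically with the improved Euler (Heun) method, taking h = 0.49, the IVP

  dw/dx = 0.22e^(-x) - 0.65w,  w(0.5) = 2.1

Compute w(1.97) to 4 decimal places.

0.8820

Heun: k1 = f(x_n, w_n); k2 = f(x_n + h, w_n + h·k1); w_{n+1} = w_n + (h/2)·(k1 + k2).
x=0.500000, w=2.100000:
  k1 = f(0.500000, 2.100000) = -1.231563
  k2 = f(0.990000, 1.496534) = -0.891000
  w ← 2.100000 + (0.49/2)·(-1.231563 + (-0.891000)) = 1.579972
x=0.990000, w=1.579972:
  k1 = f(0.990000, 1.579972) = -0.945235
  k2 = f(1.480000, 1.116807) = -0.675844
  w ← 1.579972 + (0.49/2)·(-0.945235 + (-0.675844)) = 1.182808
x=1.480000, w=1.182808:
  k1 = f(1.480000, 1.182808) = -0.718745
  k2 = f(1.970000, 0.830623) = -0.509224
  w ← 1.182808 + (0.49/2)·(-0.718745 + (-0.509224)) = 0.881955
w(1.97) ≈ 0.8820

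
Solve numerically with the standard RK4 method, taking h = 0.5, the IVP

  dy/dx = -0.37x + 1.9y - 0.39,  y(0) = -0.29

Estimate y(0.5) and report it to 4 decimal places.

-1.1359

RK4: k1 = f(x_n, y_n); k2 = f(x_n + h/2, y_n + (h/2)·k1); k3 = f(x_n + h/2, y_n + (h/2)·k2); k4 = f(x_n + h, y_n + h·k3); y_{n+1} = y_n + (h/6)·(k1 + 2k2 + 2k3 + k4).
x=0.000000, y=-0.290000:
  k1 = f(0.000000, -0.290000) = -0.941000
  k2 = f(0.250000, -0.525250) = -1.480475
  k3 = f(0.250000, -0.660119) = -1.736726
  k4 = f(0.500000, -1.158363) = -2.775889
  y ← -0.290000 + (0.5/6)·(k1 + 2k2 + 2k3 + k4) = -1.135941
y(0.5) ≈ -1.1359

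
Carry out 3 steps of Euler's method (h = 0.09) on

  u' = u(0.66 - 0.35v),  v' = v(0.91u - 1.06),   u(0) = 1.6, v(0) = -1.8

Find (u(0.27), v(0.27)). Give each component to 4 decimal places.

Euler on (u,v): u_{n+1} = u_n + h·u', v_{n+1} = v_n + h·v'.
0.000000: (1.600000, -1.800000); f=(2.064000, -0.712800) → (1.785760, -1.864152)
0.090000: (1.785760, -1.864152); f=(2.343726, -1.053323) → (1.996695, -1.958951)
0.180000: (1.996695, -1.958951); f=(2.686819, -1.482912) → (2.238509, -2.092413)
(u(0.27), v(0.27)) ≈ (2.2385, -2.0924)

2.2385, -2.0924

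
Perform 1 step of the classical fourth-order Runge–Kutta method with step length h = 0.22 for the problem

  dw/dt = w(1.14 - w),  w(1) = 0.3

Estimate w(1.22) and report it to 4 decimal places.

RK4: k1 = f(t_n, w_n); k2 = f(t_n + h/2, w_n + (h/2)·k1); k3 = f(t_n + h/2, w_n + (h/2)·k2); k4 = f(t_n + h, w_n + h·k3); w_{n+1} = w_n + (h/6)·(k1 + 2k2 + 2k3 + k4).
t=1.000000, w=0.300000:
  k1 = f(1.000000, 0.300000) = 0.252000
  k2 = f(1.110000, 0.327720) = 0.266200
  k3 = f(1.110000, 0.329282) = 0.266955
  k4 = f(1.220000, 0.358730) = 0.280265
  w ← 0.300000 + (0.22/6)·(k1 + 2k2 + 2k3 + k4) = 0.358614
w(1.22) ≈ 0.3586

0.3586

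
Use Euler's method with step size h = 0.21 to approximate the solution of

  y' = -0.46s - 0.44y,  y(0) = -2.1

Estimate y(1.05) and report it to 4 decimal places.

-1.4782

Euler: y_{n+1} = y_n + h·f(s_n, y_n).
s=0.000000, y=-2.100000: f=0.924000 → y ← -2.100000 + 0.21·0.924000 = -1.905960
s=0.210000, y=-1.905960: f=0.742022 → y ← -1.905960 + 0.21·0.742022 = -1.750135
s=0.420000, y=-1.750135: f=0.576860 → y ← -1.750135 + 0.21·0.576860 = -1.628995
s=0.630000, y=-1.628995: f=0.426958 → y ← -1.628995 + 0.21·0.426958 = -1.539334
s=0.840000, y=-1.539334: f=0.290907 → y ← -1.539334 + 0.21·0.290907 = -1.478243
y(1.05) ≈ -1.4782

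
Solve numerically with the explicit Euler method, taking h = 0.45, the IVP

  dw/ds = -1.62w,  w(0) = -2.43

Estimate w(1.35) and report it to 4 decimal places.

Euler: w_{n+1} = w_n + h·f(s_n, w_n).
s=0.000000, w=-2.430000: f=3.936600 → w ← -2.430000 + 0.45·3.936600 = -0.658530
s=0.450000, w=-0.658530: f=1.066819 → w ← -0.658530 + 0.45·1.066819 = -0.178462
s=0.900000, w=-0.178462: f=0.289108 → w ← -0.178462 + 0.45·0.289108 = -0.048363
w(1.35) ≈ -0.0484

-0.0484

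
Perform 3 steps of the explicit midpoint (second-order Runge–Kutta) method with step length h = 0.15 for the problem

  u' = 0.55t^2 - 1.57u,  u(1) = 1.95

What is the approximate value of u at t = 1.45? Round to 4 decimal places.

1.2508

Midpoint: k1 = f(t_n, u_n); k2 = f(t_n + h/2, u_n + (h/2)·k1); u_{n+1} = u_n + h·k2.
t=1.000000, u=1.950000:
  k1 = f(1.000000, 1.950000) = -2.511500
  k2 = f(1.075000, 1.761637) = -2.130177
  u ← 1.950000 + 0.15·(-2.130177) = 1.630473
t=1.150000, u=1.630473:
  k1 = f(1.150000, 1.630473) = -1.832468
  k2 = f(1.225000, 1.493038) = -1.518726
  u ← 1.630473 + 0.15·(-1.518726) = 1.402664
t=1.300000, u=1.402664:
  k1 = f(1.300000, 1.402664) = -1.272683
  k2 = f(1.375000, 1.307213) = -1.012481
  u ← 1.402664 + 0.15·(-1.012481) = 1.250792
u(1.45) ≈ 1.2508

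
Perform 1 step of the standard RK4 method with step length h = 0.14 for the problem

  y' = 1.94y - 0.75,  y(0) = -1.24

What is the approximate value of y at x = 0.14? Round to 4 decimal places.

-1.7476

RK4: k1 = f(x_n, y_n); k2 = f(x_n + h/2, y_n + (h/2)·k1); k3 = f(x_n + h/2, y_n + (h/2)·k2); k4 = f(x_n + h, y_n + h·k3); y_{n+1} = y_n + (h/6)·(k1 + 2k2 + 2k3 + k4).
x=0.000000, y=-1.240000:
  k1 = f(0.000000, -1.240000) = -3.155600
  k2 = f(0.070000, -1.460892) = -3.584130
  k3 = f(0.070000, -1.490889) = -3.642325
  k4 = f(0.140000, -1.749925) = -4.144855
  y ← -1.240000 + (0.14/6)·(k1 + 2k2 + 2k3 + k4) = -1.747579
y(0.14) ≈ -1.7476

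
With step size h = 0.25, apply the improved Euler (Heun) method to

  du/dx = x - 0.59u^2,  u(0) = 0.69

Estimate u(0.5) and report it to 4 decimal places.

0.6879

Heun: k1 = f(x_n, u_n); k2 = f(x_n + h, u_n + h·k1); u_{n+1} = u_n + (h/2)·(k1 + k2).
x=0.000000, u=0.690000:
  k1 = f(0.000000, 0.690000) = -0.280899
  k2 = f(0.250000, 0.619775) = 0.023368
  u ← 0.690000 + (0.25/2)·(-0.280899 + 0.023368) = 0.657809
x=0.250000, u=0.657809:
  k1 = f(0.250000, 0.657809) = -0.005300
  k2 = f(0.500000, 0.656484) = 0.245727
  u ← 0.657809 + (0.25/2)·(-0.005300 + 0.245727) = 0.687862
u(0.5) ≈ 0.6879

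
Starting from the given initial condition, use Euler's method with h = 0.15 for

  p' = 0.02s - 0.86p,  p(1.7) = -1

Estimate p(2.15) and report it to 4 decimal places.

Euler: p_{n+1} = p_n + h·f(s_n, p_n).
s=1.700000, p=-1.000000: f=0.894000 → p ← -1.000000 + 0.15·0.894000 = -0.865900
s=1.850000, p=-0.865900: f=0.781674 → p ← -0.865900 + 0.15·0.781674 = -0.748649
s=2.000000, p=-0.748649: f=0.683838 → p ← -0.748649 + 0.15·0.683838 = -0.646073
p(2.15) ≈ -0.6461

-0.6461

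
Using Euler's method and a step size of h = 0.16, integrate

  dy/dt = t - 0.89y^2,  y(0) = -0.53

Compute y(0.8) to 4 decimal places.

Euler: y_{n+1} = y_n + h·f(t_n, y_n).
t=0.000000, y=-0.530000: f=-0.250001 → y ← -0.530000 + 0.16·(-0.250001) = -0.570000
t=0.160000, y=-0.570000: f=-0.129161 → y ← -0.570000 + 0.16·(-0.129161) = -0.590666
t=0.320000, y=-0.590666: f=0.009491 → y ← -0.590666 + 0.16·0.009491 = -0.589147
t=0.480000, y=-0.589147: f=0.171086 → y ← -0.589147 + 0.16·0.171086 = -0.561774
t=0.640000, y=-0.561774: f=0.359125 → y ← -0.561774 + 0.16·0.359125 = -0.504314
y(0.8) ≈ -0.5043

-0.5043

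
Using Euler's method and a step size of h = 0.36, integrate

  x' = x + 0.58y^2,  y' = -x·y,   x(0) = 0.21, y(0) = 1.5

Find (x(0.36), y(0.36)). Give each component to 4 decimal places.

0.7554, 1.3866

Euler on (x,y): x_{n+1} = x_n + h·x', y_{n+1} = y_n + h·y'.
0.000000: (0.210000, 1.500000); f=(1.515000, -0.315000) → (0.755400, 1.386600)
(x(0.36), y(0.36)) ≈ (0.7554, 1.3866)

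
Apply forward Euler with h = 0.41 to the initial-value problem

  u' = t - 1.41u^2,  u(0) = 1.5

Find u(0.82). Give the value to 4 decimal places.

0.3444

Euler: u_{n+1} = u_n + h·f(t_n, u_n).
t=0.000000, u=1.500000: f=-3.172500 → u ← 1.500000 + 0.41·(-3.172500) = 0.199275
t=0.410000, u=0.199275: f=0.354008 → u ← 0.199275 + 0.41·0.354008 = 0.344418
u(0.82) ≈ 0.3444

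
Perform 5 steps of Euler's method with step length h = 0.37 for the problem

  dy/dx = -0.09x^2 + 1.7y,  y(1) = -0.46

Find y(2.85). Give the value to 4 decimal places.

-6.4952

Euler: y_{n+1} = y_n + h·f(x_n, y_n).
x=1.000000, y=-0.460000: f=-0.872000 → y ← -0.460000 + 0.37·(-0.872000) = -0.782640
x=1.370000, y=-0.782640: f=-1.499409 → y ← -0.782640 + 0.37·(-1.499409) = -1.337421
x=1.740000, y=-1.337421: f=-2.546100 → y ← -1.337421 + 0.37·(-2.546100) = -2.279478
x=2.110000, y=-2.279478: f=-4.275802 → y ← -2.279478 + 0.37·(-4.275802) = -3.861525
x=2.480000, y=-3.861525: f=-7.118129 → y ← -3.861525 + 0.37·(-7.118129) = -6.495233
y(2.85) ≈ -6.4952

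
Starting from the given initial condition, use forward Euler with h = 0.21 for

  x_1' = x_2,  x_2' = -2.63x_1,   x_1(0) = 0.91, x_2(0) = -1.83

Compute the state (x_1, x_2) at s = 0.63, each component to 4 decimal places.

-0.5150, -2.6427

Euler on (x_1,x_2): x_1_{n+1} = x_1_n + h·x_1', x_2_{n+1} = x_2_n + h·x_2'.
0.000000: (0.910000, -1.830000); f=(-1.830000, -2.393300) → (0.525700, -2.332593)
0.210000: (0.525700, -2.332593); f=(-2.332593, -1.382591) → (0.035855, -2.622937)
0.420000: (0.035855, -2.622937); f=(-2.622937, -0.094300) → (-0.514961, -2.642740)
(x_1(0.63), x_2(0.63)) ≈ (-0.5150, -2.6427)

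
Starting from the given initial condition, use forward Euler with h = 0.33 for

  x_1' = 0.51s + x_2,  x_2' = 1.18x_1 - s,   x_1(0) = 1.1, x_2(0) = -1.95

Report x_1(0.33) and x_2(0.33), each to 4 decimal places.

Euler on (x_1,x_2): x_1_{n+1} = x_1_n + h·x_1', x_2_{n+1} = x_2_n + h·x_2'.
0.000000: (1.100000, -1.950000); f=(-1.950000, 1.298000) → (0.456500, -1.521660)
(x_1(0.33), x_2(0.33)) ≈ (0.4565, -1.5217)

0.4565, -1.5217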